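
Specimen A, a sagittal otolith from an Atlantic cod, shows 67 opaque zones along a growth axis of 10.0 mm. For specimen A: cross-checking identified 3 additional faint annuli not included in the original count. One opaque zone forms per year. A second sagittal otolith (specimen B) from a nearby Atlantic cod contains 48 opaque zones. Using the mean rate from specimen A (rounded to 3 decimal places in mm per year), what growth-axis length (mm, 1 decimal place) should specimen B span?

Specimen A: adjusted count: 67 + 3 = 70 opaque zones.
A: Extension rate ≈ 10.0 / 70 = 0.143 mm/year.
B's length ≈ 0.143 × 48 = 6.9 mm.

6.9 mm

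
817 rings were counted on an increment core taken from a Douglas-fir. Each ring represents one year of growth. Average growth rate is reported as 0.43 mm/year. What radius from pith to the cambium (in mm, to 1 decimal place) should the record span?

817 years of growth are recorded.
Predicted length = 0.43 mm/year × 817 years = 351.3 mm.

351.3 mm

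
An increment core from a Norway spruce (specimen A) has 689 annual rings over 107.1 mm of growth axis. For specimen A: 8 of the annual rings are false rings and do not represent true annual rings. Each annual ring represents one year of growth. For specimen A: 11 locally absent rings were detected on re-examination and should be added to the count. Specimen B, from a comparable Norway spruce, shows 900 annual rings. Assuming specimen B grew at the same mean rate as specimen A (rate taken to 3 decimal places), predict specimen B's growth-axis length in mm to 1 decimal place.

139.5 mm

Specimen A: after corrections the count is 689 − 8 + 11 = 692 annual rings.
A: Mean rate = 107.1 mm / 692 years ≈ 0.155 mm/year.
B's length ≈ 0.155 × 900 = 139.5 mm.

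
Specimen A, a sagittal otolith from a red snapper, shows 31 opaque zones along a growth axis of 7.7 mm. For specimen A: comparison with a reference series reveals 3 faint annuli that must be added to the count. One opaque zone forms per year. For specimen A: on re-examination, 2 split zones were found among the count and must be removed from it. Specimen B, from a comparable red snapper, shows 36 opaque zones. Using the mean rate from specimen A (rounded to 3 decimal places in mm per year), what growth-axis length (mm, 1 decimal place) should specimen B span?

Specimen A: true opaque zone count = 31 − 2 + 3 = 32.
A: 7.7 mm over 32 years gives 7.7 / 32 ≈ 0.241 mm per year.
B's length ≈ 0.241 × 36 = 8.7 mm.

8.7 mm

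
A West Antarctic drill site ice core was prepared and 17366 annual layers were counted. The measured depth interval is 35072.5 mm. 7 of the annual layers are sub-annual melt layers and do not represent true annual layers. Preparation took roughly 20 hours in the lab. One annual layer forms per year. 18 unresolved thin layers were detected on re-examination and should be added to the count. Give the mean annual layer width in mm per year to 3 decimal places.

2.018 mm per year

Correcting the raw count gives 17366 − 7 + 18 = 17377 true annual layers.
35072.5 mm over 17377 years gives 35072.5 / 17377 ≈ 2.018 mm per year.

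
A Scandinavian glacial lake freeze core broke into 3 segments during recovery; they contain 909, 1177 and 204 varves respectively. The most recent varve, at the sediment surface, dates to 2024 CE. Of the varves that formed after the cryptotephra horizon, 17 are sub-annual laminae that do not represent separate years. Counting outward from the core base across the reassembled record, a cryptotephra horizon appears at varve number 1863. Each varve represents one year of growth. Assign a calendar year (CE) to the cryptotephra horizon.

Total varves = 909 + 1177 + 204 = 2290.
Between varve 1863 and the sediment surface there are 2290 − 1863 = 427 varves.
Excluding 17 false varves: 427 − 17 = 410.
Counting back 410 years from 2024 CE places the cryptotephra horizon in 2024 − 410 = 1614 CE.

1614 CE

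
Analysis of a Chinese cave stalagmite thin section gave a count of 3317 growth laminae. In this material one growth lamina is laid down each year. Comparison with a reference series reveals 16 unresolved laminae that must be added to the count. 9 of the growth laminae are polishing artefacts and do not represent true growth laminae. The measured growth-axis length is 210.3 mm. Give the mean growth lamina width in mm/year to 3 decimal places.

True growth lamina count = 3317 − 9 + 16 = 3324.
Extension rate ≈ 210.3 / 3324 = 0.063 mm/year.

0.063 mm/year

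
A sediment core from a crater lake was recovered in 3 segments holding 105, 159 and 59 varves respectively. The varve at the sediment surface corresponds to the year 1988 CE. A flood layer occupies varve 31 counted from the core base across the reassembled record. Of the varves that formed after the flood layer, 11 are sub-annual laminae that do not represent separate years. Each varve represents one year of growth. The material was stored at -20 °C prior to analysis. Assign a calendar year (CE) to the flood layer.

1707 CE

Total varves = 105 + 159 + 59 = 323.
323 − 31 = 292 varves lie beyond the flood layer toward the sediment surface.
292 − 11 false = 281 true varves after the flood layer.
Counting back 281 years from 1988 CE places the flood layer in 1988 − 281 = 1707 CE.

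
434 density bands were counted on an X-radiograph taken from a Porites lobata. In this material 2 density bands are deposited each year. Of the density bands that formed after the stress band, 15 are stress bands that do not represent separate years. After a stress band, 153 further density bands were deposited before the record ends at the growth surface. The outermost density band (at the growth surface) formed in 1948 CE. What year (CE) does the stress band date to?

153 density bands post-date the stress band.
Excluding 15 false density bands: 153 − 15 = 138.
Dividing by 2 density bands per year: 138 / 2 = 69 years.
1948 − 69 = 1879 CE.

1879 CE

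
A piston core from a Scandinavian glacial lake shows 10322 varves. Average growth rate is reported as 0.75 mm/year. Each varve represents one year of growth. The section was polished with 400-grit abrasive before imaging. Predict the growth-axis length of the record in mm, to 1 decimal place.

7741.5 mm

10322 years of growth are recorded.
10322 years at 0.75 mm/year gives 0.75 × 10322 = 7741.5 mm.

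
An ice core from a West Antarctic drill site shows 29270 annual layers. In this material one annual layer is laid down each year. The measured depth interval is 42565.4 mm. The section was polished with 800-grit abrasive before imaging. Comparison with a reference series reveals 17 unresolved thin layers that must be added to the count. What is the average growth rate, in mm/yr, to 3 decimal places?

Adjusted count: 29270 + 17 = 29287 annual layers.
Extension rate ≈ 42565.4 / 29287 = 1.453 mm/yr.

1.453 mm/yr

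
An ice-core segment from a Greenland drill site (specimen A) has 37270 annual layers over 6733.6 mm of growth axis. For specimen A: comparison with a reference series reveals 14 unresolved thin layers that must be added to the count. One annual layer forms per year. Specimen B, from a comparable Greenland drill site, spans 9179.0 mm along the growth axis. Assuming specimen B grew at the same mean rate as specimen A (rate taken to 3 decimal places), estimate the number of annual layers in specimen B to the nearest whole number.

50713 annual layers

Specimen A: adjusted count: 37270 + 14 = 37284 annual layers.
A: Extension rate ≈ 6733.6 / 37284 = 0.181 mm per year.
B spans 9179.0 / 0.181 = 50712.71 years ≈ 50713 annual layers.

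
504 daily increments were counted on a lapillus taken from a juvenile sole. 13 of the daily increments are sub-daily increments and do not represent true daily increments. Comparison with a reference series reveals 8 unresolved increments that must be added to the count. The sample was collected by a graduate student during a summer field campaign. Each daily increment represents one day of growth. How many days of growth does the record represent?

Adjusted count: 504 − 13 + 8 = 499 daily increments.
With a one-to-one daily increment periodicity this is 499 days.

499 days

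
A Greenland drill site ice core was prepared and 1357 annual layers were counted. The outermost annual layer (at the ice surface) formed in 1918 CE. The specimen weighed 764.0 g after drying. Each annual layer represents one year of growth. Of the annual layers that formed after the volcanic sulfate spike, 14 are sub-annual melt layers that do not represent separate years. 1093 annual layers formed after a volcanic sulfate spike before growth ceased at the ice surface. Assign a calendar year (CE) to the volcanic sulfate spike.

1093 annual layers post-date the volcanic sulfate spike.
Removing the 14 false annual layers leaves 1093 − 14 = 1079 true annual layers beyond the volcanic sulfate spike.
1918 − 1079 = 839 CE.

839 CE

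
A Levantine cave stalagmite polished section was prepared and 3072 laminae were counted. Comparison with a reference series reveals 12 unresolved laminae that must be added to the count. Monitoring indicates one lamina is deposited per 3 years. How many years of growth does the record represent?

Correcting the raw count gives 3072 + 12 = 3084 true laminae.
At 3 years per lamina, 3084 × 3 = 9252 years.

9252 yr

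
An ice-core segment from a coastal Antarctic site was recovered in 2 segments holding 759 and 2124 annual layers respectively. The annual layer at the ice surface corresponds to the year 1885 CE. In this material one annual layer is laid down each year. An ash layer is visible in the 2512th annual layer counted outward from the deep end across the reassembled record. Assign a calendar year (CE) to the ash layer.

Total annual layers = 759 + 2124 = 2883.
The ash layer sits at annual layer 2512 from the deep end, so 2883 − 2512 = 371 annual layers formed after it.
The annual layer at the ice surface is 1885 CE, so the ash layer dates to 1885 − 371 = 1514 CE.

1514 CE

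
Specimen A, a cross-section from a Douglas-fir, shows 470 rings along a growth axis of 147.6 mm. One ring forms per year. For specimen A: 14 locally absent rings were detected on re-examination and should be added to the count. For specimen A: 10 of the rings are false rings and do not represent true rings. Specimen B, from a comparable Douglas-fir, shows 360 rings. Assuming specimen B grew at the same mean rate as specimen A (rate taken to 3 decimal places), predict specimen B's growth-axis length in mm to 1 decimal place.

Specimen A: correcting the raw count gives 470 − 10 + 14 = 474 true rings.
A: Extension rate ≈ 147.6 / 474 = 0.311 mm per year.
B's length ≈ 0.311 × 360 = 112.0 mm.

112.0 mm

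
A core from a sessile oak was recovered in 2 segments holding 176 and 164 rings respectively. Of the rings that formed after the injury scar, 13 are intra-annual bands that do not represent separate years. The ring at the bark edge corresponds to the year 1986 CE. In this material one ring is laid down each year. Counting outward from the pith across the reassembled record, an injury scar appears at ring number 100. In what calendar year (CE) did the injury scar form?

Total rings = 176 + 164 = 340.
The injury scar sits at ring 100 from the pith, so 340 − 100 = 240 rings formed after it.
240 − 13 false = 227 true rings after the injury scar.
The ring at the bark edge is 1986 CE, so the injury scar dates to 1986 − 227 = 1759 CE.

1759 CE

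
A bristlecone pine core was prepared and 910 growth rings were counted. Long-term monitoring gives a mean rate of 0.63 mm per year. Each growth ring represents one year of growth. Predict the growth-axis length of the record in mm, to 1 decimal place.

910 years of growth are recorded.
Length ≈ 0.63 × 910 = 573.3 mm.

573.3 mm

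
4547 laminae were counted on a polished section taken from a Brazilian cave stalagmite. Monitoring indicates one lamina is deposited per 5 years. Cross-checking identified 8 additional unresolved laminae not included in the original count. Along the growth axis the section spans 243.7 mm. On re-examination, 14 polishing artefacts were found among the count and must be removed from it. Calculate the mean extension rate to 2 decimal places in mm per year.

True lamina count = 4547 − 14 + 8 = 4541.
4541 laminae at 5 years each span 4541 × 5 = 22705 years.
Extension rate ≈ 243.7 / 22705 = 0.01 mm per year.

0.01 mm per year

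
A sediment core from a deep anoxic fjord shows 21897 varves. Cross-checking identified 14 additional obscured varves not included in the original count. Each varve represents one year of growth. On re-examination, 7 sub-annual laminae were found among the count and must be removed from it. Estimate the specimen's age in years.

After corrections the count is 21897 − 7 + 14 = 21904 varves.
One varve per year makes the duration 21904 years.

21904 years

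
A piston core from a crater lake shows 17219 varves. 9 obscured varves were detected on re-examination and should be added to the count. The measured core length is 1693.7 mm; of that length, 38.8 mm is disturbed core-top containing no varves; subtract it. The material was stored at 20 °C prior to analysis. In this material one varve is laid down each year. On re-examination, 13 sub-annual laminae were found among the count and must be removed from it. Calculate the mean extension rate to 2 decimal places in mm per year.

Adjusted count: 17219 − 13 + 9 = 17215 varves.
Net length = 1693.7 − 38.8 = 1654.9 mm.
Extension rate ≈ 1654.9 / 17215 = 0.10 mm per year.

0.10 mm per year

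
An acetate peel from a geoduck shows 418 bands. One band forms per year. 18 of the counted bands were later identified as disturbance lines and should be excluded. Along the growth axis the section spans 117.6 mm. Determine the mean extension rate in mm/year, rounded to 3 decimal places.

True band count = 418 − 18 = 400.
117.6 mm over 400 years gives 117.6 / 400 ≈ 0.294 mm/year.

0.294 mm/year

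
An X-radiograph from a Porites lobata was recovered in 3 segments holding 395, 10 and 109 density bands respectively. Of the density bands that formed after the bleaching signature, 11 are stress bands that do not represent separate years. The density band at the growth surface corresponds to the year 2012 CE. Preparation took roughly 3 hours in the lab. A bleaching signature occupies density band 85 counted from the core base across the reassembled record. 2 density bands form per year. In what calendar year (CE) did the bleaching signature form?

Total density bands = 395 + 10 + 109 = 514.
Between density band 85 and the growth surface there are 514 − 85 = 429 density bands.
429 − 11 false = 418 true density bands after the bleaching signature.
Dividing by 2 density bands per year: 418 / 2 = 209 years.
Counting back 209 years from 2012 CE places the bleaching signature in 2012 − 209 = 1803 CE.

1803 CE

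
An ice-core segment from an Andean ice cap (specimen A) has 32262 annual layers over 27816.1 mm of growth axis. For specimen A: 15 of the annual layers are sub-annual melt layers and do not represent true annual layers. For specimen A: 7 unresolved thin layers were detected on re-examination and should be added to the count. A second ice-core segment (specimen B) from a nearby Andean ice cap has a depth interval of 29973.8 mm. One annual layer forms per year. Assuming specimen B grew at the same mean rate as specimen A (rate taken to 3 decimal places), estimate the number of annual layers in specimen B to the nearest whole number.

Specimen A: true annual layer count = 32262 − 15 + 7 = 32254.
A: Extension rate ≈ 27816.1 / 32254 = 0.862 mm/yr.
B spans 29973.8 / 0.862 = 34772.39 years ≈ 34772 annual layers.

34772 annual layers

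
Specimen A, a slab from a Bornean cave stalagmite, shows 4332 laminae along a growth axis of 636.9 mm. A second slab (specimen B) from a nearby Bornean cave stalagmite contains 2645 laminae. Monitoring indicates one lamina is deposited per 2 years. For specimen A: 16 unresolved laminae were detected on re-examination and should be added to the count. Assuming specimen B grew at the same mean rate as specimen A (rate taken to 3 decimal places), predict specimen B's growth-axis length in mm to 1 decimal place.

386.2 mm

Specimen A: adjusted count: 4332 + 16 = 4348 laminae.
Specimen A: at 2 years per lamina, 4348 × 2 = 8696 years.
A: 636.9 mm over 8696 years gives 636.9 / 8696 ≈ 0.073 mm/yr.
Specimen B: at 2 years per lamina, 2645 × 2 = 5290 years. B's length ≈ 0.073 × 5290 = 386.2 mm.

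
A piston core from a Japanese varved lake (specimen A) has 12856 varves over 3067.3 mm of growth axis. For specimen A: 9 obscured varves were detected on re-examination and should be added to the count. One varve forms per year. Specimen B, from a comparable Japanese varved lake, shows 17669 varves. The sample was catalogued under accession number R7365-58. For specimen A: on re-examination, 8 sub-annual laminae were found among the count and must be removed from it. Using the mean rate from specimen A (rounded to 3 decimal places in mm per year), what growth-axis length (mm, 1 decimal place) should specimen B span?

Specimen A: adjusted count: 12856 − 8 + 9 = 12857 varves.
A: Mean rate = 3067.3 mm / 12857 years ≈ 0.239 mm per year.
Length of B = 0.239 × 17669 = 4222.9 mm.

4222.9 mm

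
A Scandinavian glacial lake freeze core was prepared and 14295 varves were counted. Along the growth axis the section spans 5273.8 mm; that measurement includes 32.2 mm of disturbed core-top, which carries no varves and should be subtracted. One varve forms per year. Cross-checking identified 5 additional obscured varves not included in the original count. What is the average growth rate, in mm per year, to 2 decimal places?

Correcting the raw count gives 14295 + 5 = 14300 true varves.
Removing the 32.2 mm offcut leaves 5273.8 − 32.2 = 5241.6 mm.
5241.6 mm over 14300 years gives 5241.6 / 14300 ≈ 0.37 mm per year.

0.37 mm per year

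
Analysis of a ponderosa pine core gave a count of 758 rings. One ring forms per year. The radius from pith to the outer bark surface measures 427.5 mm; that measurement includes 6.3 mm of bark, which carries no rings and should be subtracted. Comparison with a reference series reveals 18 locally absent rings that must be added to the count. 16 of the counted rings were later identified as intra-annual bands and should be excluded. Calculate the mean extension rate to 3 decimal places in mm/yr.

0.554 mm/yr

Adjusted count: 758 − 16 + 18 = 760 rings.
The growth record spans 427.5 − 6.3 = 421.2 mm.
Extension rate ≈ 421.2 / 760 = 0.554 mm/yr.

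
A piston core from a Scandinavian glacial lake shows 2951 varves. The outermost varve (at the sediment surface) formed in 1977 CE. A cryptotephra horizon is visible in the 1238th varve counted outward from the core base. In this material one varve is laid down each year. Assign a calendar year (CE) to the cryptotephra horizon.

264 CE

The cryptotephra horizon sits at varve 1238 from the core base, so 2951 − 1238 = 1713 varves formed after it.
1977 − 1713 = 264 CE.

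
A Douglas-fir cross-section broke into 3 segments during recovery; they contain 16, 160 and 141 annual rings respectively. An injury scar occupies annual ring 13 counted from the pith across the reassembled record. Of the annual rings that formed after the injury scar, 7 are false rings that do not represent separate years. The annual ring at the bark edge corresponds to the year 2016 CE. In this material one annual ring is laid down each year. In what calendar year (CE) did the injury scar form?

Total annual rings = 16 + 160 + 141 = 317.
Between annual ring 13 and the bark edge there are 317 − 13 = 304 annual rings.
304 − 7 false = 297 true annual rings after the injury scar.
The annual ring at the bark edge is 2016 CE, so the injury scar dates to 2016 − 297 = 1719 CE.

1719 CE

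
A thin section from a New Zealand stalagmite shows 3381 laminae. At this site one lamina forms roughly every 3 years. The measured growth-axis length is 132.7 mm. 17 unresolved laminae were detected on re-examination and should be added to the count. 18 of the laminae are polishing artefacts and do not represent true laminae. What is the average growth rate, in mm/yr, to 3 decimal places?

0.013 mm/yr

After corrections the count is 3381 − 18 + 17 = 3380 laminae.
At 3 years per lamina, 3380 × 3 = 10140 years.
Extension rate ≈ 132.7 / 10140 = 0.013 mm/yr.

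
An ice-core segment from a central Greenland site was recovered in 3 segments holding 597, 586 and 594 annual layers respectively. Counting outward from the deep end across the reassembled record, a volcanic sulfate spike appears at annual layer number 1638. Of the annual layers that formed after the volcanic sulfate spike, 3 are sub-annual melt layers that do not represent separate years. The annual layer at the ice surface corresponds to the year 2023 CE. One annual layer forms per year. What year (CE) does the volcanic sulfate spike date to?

1887 CE

Total annual layers = 597 + 586 + 594 = 1777.
Between annual layer 1638 and the ice surface there are 1777 − 1638 = 139 annual layers.
Excluding 3 false annual layers: 139 − 3 = 136.
The annual layer at the ice surface is 2023 CE, so the volcanic sulfate spike dates to 2023 − 136 = 1887 CE.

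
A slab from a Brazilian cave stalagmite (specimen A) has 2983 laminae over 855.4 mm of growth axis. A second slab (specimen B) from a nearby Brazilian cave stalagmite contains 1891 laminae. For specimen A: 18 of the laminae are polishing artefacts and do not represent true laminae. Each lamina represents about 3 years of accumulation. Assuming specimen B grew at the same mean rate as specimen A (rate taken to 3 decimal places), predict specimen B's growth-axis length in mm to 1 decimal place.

544.6 mm

Specimen A: true lamina count = 2983 − 18 = 2965.
Specimen A: 2965 laminae at 3 years each span 2965 × 3 = 8895 years.
A: 855.4 mm over 8895 years gives 855.4 / 8895 ≈ 0.096 mm/yr.
Specimen B: multiplying by 3 years per lamina: 1891 × 3 = 5673 years. Length of B = 0.096 × 5673 = 544.6 mm.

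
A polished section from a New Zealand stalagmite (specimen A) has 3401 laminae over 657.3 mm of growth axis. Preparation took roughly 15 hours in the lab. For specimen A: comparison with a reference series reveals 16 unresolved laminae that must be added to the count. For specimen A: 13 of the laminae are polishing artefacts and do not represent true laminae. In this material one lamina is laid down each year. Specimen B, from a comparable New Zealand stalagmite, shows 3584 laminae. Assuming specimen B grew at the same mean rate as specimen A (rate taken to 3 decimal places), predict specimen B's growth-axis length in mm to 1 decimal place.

Specimen A: after corrections the count is 3401 − 13 + 16 = 3404 laminae.
A: 657.3 mm over 3404 years gives 657.3 / 3404 ≈ 0.193 mm/year.
For B, 0.193 mm/year × 3584 years = 691.7 mm.

691.7 mm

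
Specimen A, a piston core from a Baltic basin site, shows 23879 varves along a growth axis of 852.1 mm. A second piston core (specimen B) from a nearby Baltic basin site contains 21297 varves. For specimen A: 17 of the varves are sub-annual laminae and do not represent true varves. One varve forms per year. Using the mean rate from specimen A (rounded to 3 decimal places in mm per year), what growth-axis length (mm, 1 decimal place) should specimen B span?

766.7 mm

Specimen A: adjusted count: 23879 − 17 = 23862 varves.
A: Extension rate ≈ 852.1 / 23862 = 0.036 mm/year.
B's length ≈ 0.036 × 21297 = 766.7 mm.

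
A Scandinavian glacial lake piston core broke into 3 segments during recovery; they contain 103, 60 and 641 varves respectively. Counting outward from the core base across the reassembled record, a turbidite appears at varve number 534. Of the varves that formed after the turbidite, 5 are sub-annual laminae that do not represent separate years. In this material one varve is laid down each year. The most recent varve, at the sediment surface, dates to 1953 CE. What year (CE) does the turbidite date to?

Total varves = 103 + 60 + 641 = 804.
The turbidite sits at varve 534 from the core base, so 804 − 534 = 270 varves formed after it.
Removing the 5 false varves leaves 270 − 5 = 265 true varves beyond the turbidite.
1953 − 265 = 1688 CE.

1688 CE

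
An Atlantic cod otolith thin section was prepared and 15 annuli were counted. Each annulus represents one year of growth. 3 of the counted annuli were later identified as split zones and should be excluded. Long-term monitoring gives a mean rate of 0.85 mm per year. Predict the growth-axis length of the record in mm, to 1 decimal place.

After corrections the count is 15 − 3 = 12 annuli.
Length ≈ 0.85 × 12 = 10.2 mm.

10.2 mm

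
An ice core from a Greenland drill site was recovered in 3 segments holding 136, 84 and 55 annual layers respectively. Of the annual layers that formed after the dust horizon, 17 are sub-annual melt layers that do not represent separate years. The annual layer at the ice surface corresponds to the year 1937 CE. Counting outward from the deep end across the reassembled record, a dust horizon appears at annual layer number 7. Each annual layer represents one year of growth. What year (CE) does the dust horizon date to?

1686 CE

Total annual layers = 136 + 84 + 55 = 275.
The dust horizon sits at annual layer 7 from the deep end, so 275 − 7 = 268 annual layers formed after it.
Excluding 17 false annual layers: 268 − 17 = 251.
1937 − 251 = 1686 CE.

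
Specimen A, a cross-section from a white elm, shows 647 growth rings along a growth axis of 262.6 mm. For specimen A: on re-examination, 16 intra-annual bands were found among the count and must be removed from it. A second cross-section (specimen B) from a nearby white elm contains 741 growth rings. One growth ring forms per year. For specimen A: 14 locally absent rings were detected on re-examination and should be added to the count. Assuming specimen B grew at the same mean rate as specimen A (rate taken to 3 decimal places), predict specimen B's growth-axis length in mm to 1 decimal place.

301.6 mm

Specimen A: true growth ring count = 647 − 16 + 14 = 645.
A: Extension rate ≈ 262.6 / 645 = 0.407 mm per year.
Length of B = 0.407 × 741 = 301.6 mm.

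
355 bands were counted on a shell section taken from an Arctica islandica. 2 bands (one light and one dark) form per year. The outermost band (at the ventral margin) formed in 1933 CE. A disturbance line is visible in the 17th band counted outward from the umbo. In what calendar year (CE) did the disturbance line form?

1764 CE

The disturbance line sits at band 17 from the umbo, so 355 − 17 = 338 bands formed after it.
338 bands at 2 per year is 338 / 2 = 169 years.
1933 − 169 = 1764 CE.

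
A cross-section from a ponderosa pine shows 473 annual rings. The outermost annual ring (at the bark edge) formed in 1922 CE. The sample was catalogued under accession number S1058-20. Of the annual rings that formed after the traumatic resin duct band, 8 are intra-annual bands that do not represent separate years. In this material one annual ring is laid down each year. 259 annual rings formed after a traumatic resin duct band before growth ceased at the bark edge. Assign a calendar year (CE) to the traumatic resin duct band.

259 annual rings post-date the traumatic resin duct band.
Excluding 8 false annual rings: 259 − 8 = 251.
Counting back 251 years from 1922 CE places the traumatic resin duct band in 1922 − 251 = 1671 CE.

1671 CE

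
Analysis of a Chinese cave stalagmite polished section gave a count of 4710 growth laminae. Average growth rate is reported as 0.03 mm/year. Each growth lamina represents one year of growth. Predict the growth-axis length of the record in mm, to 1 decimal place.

The record spans 4710 years at 0.03 mm per year.
4710 years at 0.03 mm/year gives 0.03 × 4710 = 141.3 mm.

141.3 mm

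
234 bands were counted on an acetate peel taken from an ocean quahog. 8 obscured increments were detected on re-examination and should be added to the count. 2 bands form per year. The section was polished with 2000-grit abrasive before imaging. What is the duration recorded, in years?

Adjusted count: 234 + 8 = 242 bands.
Dividing by 2 bands per year: 242 / 2 = 121 years.

121 years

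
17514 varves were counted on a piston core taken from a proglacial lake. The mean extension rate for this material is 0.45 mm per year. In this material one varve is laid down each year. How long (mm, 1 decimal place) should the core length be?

17514 years of growth are recorded.
17514 years at 0.45 mm/year gives 0.45 × 17514 = 7881.3 mm.

7881.3 mm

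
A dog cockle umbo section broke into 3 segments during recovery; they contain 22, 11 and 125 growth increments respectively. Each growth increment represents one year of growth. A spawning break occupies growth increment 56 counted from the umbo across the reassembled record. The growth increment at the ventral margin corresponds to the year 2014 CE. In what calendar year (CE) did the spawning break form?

1912 CE

Total growth increments = 22 + 11 + 125 = 158.
158 − 56 = 102 growth increments lie beyond the spawning break toward the ventral margin.
2014 − 102 = 1912 CE.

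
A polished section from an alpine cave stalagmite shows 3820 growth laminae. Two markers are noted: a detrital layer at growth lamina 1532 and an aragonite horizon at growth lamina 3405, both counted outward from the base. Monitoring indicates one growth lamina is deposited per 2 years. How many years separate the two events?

The two markers are separated by 3405 − 1532 = 1873 growth laminae.
At 2 years per growth lamina, 1873 × 2 = 3746 years.

3746 years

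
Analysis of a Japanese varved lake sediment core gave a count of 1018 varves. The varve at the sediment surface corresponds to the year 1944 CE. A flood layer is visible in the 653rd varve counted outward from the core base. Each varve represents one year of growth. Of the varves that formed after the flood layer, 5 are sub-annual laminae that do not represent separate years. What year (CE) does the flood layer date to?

Between varve 653 and the sediment surface there are 1018 − 653 = 365 varves.
Removing the 5 false varves leaves 365 − 5 = 360 true varves beyond the flood layer.
1944 − 360 = 1584 CE.

1584 CE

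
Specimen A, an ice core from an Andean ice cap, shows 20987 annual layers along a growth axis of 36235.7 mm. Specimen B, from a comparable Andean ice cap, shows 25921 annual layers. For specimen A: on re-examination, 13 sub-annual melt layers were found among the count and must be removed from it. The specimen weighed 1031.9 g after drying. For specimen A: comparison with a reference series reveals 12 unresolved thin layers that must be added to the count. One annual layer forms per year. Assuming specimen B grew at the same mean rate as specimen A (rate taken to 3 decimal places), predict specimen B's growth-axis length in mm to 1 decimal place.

Specimen A: adjusted count: 20987 − 13 + 12 = 20986 annual layers.
A: Mean rate = 36235.7 mm / 20986 years ≈ 1.727 mm per year.
For B, 1.727 mm/year × 25921 years = 44765.6 mm.

44765.6 mm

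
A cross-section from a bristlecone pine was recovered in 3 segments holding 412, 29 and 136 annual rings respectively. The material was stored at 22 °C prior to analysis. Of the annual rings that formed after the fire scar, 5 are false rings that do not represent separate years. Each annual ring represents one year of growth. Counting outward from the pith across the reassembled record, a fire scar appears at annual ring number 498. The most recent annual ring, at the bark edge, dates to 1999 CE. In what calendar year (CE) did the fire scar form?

1925 CE

Total annual rings = 412 + 29 + 136 = 577.
577 − 498 = 79 annual rings lie beyond the fire scar toward the bark edge.
Excluding 5 false annual rings: 79 − 5 = 74.
Counting back 74 years from 1999 CE places the fire scar in 1999 − 74 = 1925 CE.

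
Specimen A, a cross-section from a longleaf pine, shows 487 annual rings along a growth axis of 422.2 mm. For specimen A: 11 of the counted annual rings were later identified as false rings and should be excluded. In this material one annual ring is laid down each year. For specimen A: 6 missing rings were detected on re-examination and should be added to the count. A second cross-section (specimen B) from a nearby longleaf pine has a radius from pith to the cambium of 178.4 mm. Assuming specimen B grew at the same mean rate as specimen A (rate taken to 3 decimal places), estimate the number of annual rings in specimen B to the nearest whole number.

Specimen A: correcting the raw count gives 487 − 11 + 6 = 482 true annual rings.
A: Mean rate = 422.2 mm / 482 years ≈ 0.876 mm per year.
For B, 178.4 / 0.876 = 203.65 years ≈ 204 annual rings.

204 annual rings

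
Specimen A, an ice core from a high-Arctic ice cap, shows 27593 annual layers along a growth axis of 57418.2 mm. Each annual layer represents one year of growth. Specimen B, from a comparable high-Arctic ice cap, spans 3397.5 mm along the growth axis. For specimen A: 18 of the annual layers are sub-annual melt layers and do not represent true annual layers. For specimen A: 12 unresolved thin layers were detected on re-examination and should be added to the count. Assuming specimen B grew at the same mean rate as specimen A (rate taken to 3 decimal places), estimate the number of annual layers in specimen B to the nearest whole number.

Specimen A: after corrections the count is 27593 − 18 + 12 = 27587 annual layers.
A: Extension rate ≈ 57418.2 / 27587 = 2.081 mm per year.
For B, 3397.5 / 2.081 = 1632.63 years ≈ 1633 annual layers.

1633 annual layers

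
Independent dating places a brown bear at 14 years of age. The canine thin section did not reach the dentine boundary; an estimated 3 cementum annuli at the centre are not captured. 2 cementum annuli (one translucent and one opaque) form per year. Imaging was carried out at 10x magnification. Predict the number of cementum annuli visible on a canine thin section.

25 cementum annuli

With 2 cementum annuli per year, 14 years would produce 14 × 2 = 28 cementum annuli.
28 − 3 missed = 25 cementum annuli expected in the prepared section.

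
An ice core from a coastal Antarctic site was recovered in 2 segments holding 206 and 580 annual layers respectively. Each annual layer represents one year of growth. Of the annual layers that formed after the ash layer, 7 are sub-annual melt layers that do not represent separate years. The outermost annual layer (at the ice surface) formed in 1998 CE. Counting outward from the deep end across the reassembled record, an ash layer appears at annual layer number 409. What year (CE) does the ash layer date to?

Total annual layers = 206 + 580 = 786.
Between annual layer 409 and the ice surface there are 786 − 409 = 377 annual layers.
Removing the 7 false annual layers leaves 377 − 7 = 370 true annual layers beyond the ash layer.
Counting back 370 years from 1998 CE places the ash layer in 1998 − 370 = 1628 CE.

1628 CE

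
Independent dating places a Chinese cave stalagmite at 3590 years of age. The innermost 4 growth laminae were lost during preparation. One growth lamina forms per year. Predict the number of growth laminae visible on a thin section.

Expected growth laminae over 3590 years: 3590.
Subtracting the 4 growth laminae not captured gives 3590 − 4 = 3586 growth laminae in the record.

3586 growth laminae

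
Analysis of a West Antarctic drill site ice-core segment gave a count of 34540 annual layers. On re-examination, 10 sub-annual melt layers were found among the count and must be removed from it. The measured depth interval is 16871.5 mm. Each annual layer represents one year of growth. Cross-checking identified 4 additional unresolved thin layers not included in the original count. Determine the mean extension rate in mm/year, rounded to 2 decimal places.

0.49 mm/year

Correcting the raw count gives 34540 − 10 + 4 = 34534 true annual layers.
16871.5 mm over 34534 years gives 16871.5 / 34534 ≈ 0.49 mm/year.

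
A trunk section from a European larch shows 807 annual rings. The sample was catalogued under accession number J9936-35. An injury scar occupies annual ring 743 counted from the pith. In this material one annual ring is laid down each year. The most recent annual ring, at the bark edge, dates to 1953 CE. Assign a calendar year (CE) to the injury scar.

Between annual ring 743 and the bark edge there are 807 − 743 = 64 annual rings.
1953 − 64 = 1889 CE.

1889 CE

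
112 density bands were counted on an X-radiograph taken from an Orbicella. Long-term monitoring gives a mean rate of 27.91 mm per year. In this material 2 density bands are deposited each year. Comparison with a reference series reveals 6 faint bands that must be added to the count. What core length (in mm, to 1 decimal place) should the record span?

1646.7 mm

After corrections the count is 112 + 6 = 118 density bands.
118 density bands at 2 per year is 118 / 2 = 59 years.
Predicted length = 27.91 mm/year × 59 years = 1646.7 mm.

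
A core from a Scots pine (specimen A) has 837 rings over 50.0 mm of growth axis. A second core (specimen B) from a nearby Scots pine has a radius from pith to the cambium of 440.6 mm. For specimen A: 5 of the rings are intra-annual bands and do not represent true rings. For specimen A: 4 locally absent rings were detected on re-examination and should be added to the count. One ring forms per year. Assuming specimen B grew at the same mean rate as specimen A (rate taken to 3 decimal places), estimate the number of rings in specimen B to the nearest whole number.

Specimen A: true ring count = 837 − 5 + 4 = 836.
A: Extension rate ≈ 50.0 / 836 = 0.060 mm/year.
Specimen B: 440.6 mm / 0.060 mm per year = 7343.33 years ≈ 7343 rings.

7343 rings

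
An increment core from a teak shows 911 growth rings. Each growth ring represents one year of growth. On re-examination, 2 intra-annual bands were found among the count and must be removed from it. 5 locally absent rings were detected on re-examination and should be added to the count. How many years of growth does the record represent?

Correcting the raw count gives 911 − 2 + 5 = 914 true growth rings.
At one growth ring per year, that is 914 years.

914 years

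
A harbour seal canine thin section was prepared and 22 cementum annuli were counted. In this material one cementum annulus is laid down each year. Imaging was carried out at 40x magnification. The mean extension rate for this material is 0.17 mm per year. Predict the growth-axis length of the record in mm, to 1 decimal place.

The record spans 22 years at 0.17 mm per year.
Predicted length = 0.17 mm/year × 22 years = 3.7 mm.

3.7 mm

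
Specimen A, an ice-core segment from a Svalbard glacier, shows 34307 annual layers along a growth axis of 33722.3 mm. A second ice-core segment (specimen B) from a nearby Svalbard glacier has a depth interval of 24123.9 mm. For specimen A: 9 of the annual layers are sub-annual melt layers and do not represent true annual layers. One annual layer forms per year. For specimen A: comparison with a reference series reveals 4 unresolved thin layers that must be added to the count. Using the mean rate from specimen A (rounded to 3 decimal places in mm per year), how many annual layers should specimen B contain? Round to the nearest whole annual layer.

24541 annual layers

Specimen A: adjusted count: 34307 − 9 + 4 = 34302 annual layers.
A: 33722.3 mm over 34302 years gives 33722.3 / 34302 ≈ 0.983 mm/yr.
B spans 24123.9 / 0.983 = 24541.10 years ≈ 24541 annual layers.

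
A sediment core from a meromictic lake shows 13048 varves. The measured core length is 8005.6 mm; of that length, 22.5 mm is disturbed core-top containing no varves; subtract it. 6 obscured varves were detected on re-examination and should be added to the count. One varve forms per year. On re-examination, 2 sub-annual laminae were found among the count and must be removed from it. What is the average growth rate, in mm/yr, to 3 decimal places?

0.612 mm/yr

True varve count = 13048 − 2 + 6 = 13052.
The growth record spans 8005.6 − 22.5 = 7983.1 mm.
7983.1 mm over 13052 years gives 7983.1 / 13052 ≈ 0.612 mm/yr.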